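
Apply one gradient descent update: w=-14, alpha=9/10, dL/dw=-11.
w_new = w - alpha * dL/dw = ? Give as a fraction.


w_new = -14 - 9/10 * -11 = -14 - -99/10 = -41/10.

-41/10


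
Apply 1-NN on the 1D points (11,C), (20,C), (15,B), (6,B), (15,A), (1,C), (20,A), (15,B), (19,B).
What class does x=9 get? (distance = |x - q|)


Distances: |11-9|=2, |20-9|=11, |15-9|=6, |6-9|=3, |15-9|=6, |1-9|=8, |20-9|=11, |15-9|=6, |19-9|=10. 1 nearest: (11,C). Counts: {'C': 1}. Majority class: C.

C


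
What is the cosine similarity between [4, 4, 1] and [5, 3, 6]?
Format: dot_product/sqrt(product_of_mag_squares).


dot = 38. |a|^2 = 33, |b|^2 = 70. cos = 38/sqrt(2310).

38/sqrt(2310)


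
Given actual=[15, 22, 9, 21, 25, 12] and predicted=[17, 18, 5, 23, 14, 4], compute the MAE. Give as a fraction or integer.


MAE = (1/6) * (|15-17|=2 + |22-18|=4 + |9-5|=4 + |21-23|=2 + |25-14|=11 + |12-4|=8). Sum = 31. MAE = 31/6.

31/6


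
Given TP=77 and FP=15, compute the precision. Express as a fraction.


Precision = TP / (TP + FP) = 77 / 92 = 77/92.

77/92


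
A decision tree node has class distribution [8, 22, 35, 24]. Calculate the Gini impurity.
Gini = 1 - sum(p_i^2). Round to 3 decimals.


Total = 89. Proportions: 8/89, 22/89, 35/89, 24/89. sum(p_i^2) = 0.2966. Gini = 1 - 0.2966 = 0.7034, which rounds to 0.703.

0.703


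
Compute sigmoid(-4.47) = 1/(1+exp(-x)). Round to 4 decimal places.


sigma(-4.47) = 1/(1+e^(4.47)) = 1/(1+87.356723) = 1/88.356723 = 0.0113.

0.0113


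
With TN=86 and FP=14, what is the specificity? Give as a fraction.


Specificity = TN / (TN + FP) = 86 / 100 = 43/50.

43/50


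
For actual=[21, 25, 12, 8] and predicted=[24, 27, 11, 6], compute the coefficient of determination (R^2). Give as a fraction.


Mean(y) = 33/2. SS_res = 18. SS_tot = 185. R^2 = 1 - 18/(185) = 167/185.

167/185


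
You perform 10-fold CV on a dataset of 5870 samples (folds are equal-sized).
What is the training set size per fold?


Each validation fold has 5870/10 = 587 samples. Training set = 5870 - 587 = 5283.

5283


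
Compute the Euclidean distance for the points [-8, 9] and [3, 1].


d = sqrt(sum of squared differences). (-8-3)^2=121, (9-1)^2=64. Sum = 185.

sqrt(185)


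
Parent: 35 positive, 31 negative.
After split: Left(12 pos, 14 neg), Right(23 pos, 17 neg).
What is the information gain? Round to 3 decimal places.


H(parent) = 0.9973. H(left) = 0.9957, H(right) = 0.9837. Weighted = (26/66)*0.9957 + (40/66)*0.9837 = 0.9884. IG = 0.9973 - 0.9884 = 0.0089, which rounds to 0.009.

0.009


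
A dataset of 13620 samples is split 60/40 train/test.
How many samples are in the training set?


Test set = 13620 * 40% = 5448. Training set = 13620 - 5448 = 8172.

8172


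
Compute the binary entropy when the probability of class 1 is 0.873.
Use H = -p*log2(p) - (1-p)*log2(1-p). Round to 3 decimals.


H = -0.873*log2(0.873) - 0.127*log2(0.127) = 0.549.

0.549


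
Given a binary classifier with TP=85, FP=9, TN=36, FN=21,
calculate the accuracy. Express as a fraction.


Accuracy = (TP + TN) / (TP + TN + FP + FN) = (85 + 36) / 151 = 121/151.

121/151


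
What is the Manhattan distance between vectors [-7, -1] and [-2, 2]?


d = sum of absolute differences: |-7--2|=5 + |-1-2|=3 = 8.

8


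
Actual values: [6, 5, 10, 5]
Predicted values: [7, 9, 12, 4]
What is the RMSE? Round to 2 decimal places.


MSE = 5.5000. RMSE = sqrt(5.5000) = 2.35.

2.35


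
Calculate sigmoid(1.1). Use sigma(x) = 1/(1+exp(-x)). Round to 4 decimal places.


sigma(1.1) = 1/(1+e^(-1.1)) = 1/(1+0.332871) = 1/1.332871 = 0.7503.

0.7503


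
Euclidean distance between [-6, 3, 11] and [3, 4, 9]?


d = sqrt(sum of squared differences). (-6-3)^2=81, (3-4)^2=1, (11-9)^2=4. Sum = 86.

sqrt(86)


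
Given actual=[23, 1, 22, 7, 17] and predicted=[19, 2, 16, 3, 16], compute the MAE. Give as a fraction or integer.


MAE = (1/5) * (|23-19|=4 + |1-2|=1 + |22-16|=6 + |7-3|=4 + |17-16|=1). Sum = 16. MAE = 16/5.

16/5


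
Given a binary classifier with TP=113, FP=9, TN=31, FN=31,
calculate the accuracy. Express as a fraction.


Accuracy = (TP + TN) / (TP + TN + FP + FN) = (113 + 31) / 184 = 18/23.

18/23


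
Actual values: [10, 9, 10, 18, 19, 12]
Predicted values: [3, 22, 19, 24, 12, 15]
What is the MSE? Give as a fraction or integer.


MSE = (1/6) * ((10-3)^2=49 + (9-22)^2=169 + (10-19)^2=81 + (18-24)^2=36 + (19-12)^2=49 + (12-15)^2=9). Sum = 393. MSE = 131/2.

131/2


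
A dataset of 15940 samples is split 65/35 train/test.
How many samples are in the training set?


Test set = 15940 * 35% = 5579. Training set = 15940 - 5579 = 10361.

10361


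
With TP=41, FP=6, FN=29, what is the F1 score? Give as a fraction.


Precision = 41/47 = 41/47. Recall = 41/70 = 41/70. F1 = 2*P*R/(P+R) = 82/117.

82/117


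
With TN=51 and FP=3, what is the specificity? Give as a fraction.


Specificity = TN / (TN + FP) = 51 / 54 = 17/18.

17/18


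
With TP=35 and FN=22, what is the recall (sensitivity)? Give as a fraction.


Recall = TP / (TP + FN) = 35 / 57 = 35/57.

35/57


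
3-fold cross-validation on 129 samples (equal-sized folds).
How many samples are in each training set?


Each validation fold has 129/3 = 43 samples. Training set = 129 - 43 = 86.

86


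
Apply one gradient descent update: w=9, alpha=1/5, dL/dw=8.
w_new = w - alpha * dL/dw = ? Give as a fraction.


w_new = 9 - 1/5 * 8 = 9 - 8/5 = 37/5.

37/5


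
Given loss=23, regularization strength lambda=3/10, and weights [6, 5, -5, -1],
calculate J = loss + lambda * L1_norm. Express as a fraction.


L1 norm = sum(|w|) = 17. J = 23 + 3/10 * 17 = 281/10.

281/10


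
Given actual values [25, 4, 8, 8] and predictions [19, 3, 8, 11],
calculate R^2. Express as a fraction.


Mean(y) = 45/4. SS_res = 46. SS_tot = 1051/4. R^2 = 1 - 46/(1051/4) = 867/1051.

867/1051


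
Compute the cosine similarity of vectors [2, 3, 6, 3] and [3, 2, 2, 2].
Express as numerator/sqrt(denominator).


dot = 30. |a|^2 = 58, |b|^2 = 21. cos = 30/sqrt(1218).

30/sqrt(1218)


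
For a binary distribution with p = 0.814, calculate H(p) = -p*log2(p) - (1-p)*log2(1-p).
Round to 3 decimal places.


H = -0.814*log2(0.814) - 0.186*log2(0.186) = 0.693.

0.693


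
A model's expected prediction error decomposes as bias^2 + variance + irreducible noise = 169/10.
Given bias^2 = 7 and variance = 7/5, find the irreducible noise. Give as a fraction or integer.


Total error = bias^2 + variance + irreducible noise. So irreducible noise = 169/10 - 7 - 7/5 = 17/2.

17/2


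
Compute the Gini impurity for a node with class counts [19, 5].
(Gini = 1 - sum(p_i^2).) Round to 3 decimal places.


Total = 24. Proportions: 19/24, 5/24. sum(p_i^2) = 0.6701. Gini = 1 - 0.6701 = 0.3299, which rounds to 0.330.

0.330


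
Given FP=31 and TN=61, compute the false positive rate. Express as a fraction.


FPR = FP / (FP + TN) = 31 / 92 = 31/92.

31/92


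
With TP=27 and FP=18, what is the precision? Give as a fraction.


Precision = TP / (TP + FP) = 27 / 45 = 3/5.

3/5


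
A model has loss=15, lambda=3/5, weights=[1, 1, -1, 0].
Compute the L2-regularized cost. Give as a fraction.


L2 sq norm = sum(w^2) = 3. J = 15 + 3/5 * 3 = 84/5.

84/5


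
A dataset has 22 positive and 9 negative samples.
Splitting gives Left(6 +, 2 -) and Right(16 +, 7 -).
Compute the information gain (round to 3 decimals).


H(parent) = 0.8691. H(left) = 0.8113, H(right) = 0.8865. Weighted = (8/31)*0.8113 + (23/31)*0.8865 = 0.8671. IG = 0.8691 - 0.8671 = 0.0020, which rounds to 0.002.

0.002


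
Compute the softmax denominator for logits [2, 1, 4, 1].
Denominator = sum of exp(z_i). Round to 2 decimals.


Denom = e^2=7.3891 + e^1=2.7183 + e^4=54.5982 + e^1=2.7183. Sum = 67.4239, which rounds to 67.42.

67.42


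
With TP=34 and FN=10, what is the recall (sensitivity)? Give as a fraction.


Recall = TP / (TP + FN) = 34 / 44 = 17/22.

17/22


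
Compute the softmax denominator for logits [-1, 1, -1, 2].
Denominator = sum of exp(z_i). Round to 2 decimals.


Denom = e^-1=0.3679 + e^1=2.7183 + e^-1=0.3679 + e^2=7.3891. Sum = 10.8432, which rounds to 10.84.

10.84


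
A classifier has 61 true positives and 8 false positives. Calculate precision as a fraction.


Precision = TP / (TP + FP) = 61 / 69 = 61/69.

61/69


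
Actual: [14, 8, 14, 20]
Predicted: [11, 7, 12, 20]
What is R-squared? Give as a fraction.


Mean(y) = 14. SS_res = 14. SS_tot = 72. R^2 = 1 - 14/(72) = 29/36.

29/36


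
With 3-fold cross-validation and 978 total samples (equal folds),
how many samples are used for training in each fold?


Each validation fold has 978/3 = 326 samples. Training set = 978 - 326 = 652.

652


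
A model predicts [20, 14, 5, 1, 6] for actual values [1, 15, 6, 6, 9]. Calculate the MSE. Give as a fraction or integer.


MSE = (1/5) * ((1-20)^2=361 + (15-14)^2=1 + (6-5)^2=1 + (6-1)^2=25 + (9-6)^2=9). Sum = 397. MSE = 397/5.

397/5


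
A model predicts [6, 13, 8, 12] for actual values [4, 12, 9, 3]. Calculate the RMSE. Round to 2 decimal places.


MSE = 21.7500. RMSE = sqrt(21.7500) = 4.66.

4.66


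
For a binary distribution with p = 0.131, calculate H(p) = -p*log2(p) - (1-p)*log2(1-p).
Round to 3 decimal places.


H = -0.131*log2(0.131) - 0.869*log2(0.869) = 0.560.

0.560


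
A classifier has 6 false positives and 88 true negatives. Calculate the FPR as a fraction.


FPR = FP / (FP + TN) = 6 / 94 = 3/47.

3/47


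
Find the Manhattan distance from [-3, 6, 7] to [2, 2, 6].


d = sum of absolute differences: |-3-2|=5 + |6-2|=4 + |7-6|=1 = 10.

10


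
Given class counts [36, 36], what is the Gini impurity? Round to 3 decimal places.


Total = 72. Proportions: 36/72, 36/72. sum(p_i^2) = 0.5000. Gini = 1 - 0.5000 = 0.5000, which rounds to 0.500.

0.500


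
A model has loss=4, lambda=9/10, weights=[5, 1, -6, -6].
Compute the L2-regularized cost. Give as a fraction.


L2 sq norm = sum(w^2) = 98. J = 4 + 9/10 * 98 = 461/5.

461/5


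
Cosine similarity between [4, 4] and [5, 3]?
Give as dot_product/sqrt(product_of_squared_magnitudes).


dot = 32. |a|^2 = 32, |b|^2 = 34. cos = 32/sqrt(1088).

32/sqrt(1088)


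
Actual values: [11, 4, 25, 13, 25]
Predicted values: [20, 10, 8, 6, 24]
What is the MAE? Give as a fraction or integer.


MAE = (1/5) * (|11-20|=9 + |4-10|=6 + |25-8|=17 + |13-6|=7 + |25-24|=1). Sum = 40. MAE = 8.

8


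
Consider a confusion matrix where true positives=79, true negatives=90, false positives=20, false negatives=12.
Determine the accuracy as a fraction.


Accuracy = (TP + TN) / (TP + TN + FP + FN) = (79 + 90) / 201 = 169/201.

169/201


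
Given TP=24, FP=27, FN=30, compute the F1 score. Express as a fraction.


Precision = 24/51 = 8/17. Recall = 24/54 = 4/9. F1 = 2*P*R/(P+R) = 16/35.

16/35


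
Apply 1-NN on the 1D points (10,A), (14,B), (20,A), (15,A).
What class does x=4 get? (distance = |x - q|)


Distances: |10-4|=6, |14-4|=10, |20-4|=16, |15-4|=11. 1 nearest: (10,A). Counts: {'A': 1}. Majority class: A.

A


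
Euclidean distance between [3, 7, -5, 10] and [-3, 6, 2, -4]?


d = sqrt(sum of squared differences). (3--3)^2=36, (7-6)^2=1, (-5-2)^2=49, (10--4)^2=196. Sum = 282.

sqrt(282)


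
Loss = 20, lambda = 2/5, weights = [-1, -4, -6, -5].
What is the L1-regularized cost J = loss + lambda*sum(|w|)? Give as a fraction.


L1 norm = sum(|w|) = 16. J = 20 + 2/5 * 16 = 132/5.

132/5


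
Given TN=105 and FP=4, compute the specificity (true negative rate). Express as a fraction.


Specificity = TN / (TN + FP) = 105 / 109 = 105/109.

105/109


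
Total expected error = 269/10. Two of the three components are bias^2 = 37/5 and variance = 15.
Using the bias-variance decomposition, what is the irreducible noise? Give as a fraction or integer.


Total error = bias^2 + variance + irreducible noise. So irreducible noise = 269/10 - 37/5 - 15 = 9/2.

9/2


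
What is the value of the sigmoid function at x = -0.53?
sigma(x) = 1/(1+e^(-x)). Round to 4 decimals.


sigma(-0.53) = 1/(1+e^(0.53)) = 1/(1+1.698932) = 1/2.698932 = 0.3705.

0.3705


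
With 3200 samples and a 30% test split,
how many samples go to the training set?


Test set = 3200 * 30% = 960. Training set = 3200 - 960 = 2240.

2240


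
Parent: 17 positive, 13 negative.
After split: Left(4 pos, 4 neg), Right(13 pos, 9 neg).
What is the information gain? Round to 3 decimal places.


H(parent) = 0.9871. H(left) = 1.0000, H(right) = 0.9760. Weighted = (8/30)*1.0000 + (22/30)*0.9760 = 0.9824. IG = 0.9871 - 0.9824 = 0.0047, which rounds to 0.005.

0.005


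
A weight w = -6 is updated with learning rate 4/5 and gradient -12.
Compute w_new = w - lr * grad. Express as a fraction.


w_new = -6 - 4/5 * -12 = -6 - -48/5 = 18/5.

18/5


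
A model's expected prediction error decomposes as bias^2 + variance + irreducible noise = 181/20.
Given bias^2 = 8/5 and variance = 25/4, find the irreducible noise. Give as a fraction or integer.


Total error = bias^2 + variance + irreducible noise. So irreducible noise = 181/20 - 8/5 - 25/4 = 6/5.

6/5


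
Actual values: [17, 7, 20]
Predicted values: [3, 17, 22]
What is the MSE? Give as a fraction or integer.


MSE = (1/3) * ((17-3)^2=196 + (7-17)^2=100 + (20-22)^2=4). Sum = 300. MSE = 100.

100


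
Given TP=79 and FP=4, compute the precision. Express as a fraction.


Precision = TP / (TP + FP) = 79 / 83 = 79/83.

79/83


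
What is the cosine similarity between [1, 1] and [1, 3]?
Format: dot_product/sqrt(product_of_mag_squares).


dot = 4. |a|^2 = 2, |b|^2 = 10. cos = 4/sqrt(20).

4/sqrt(20)


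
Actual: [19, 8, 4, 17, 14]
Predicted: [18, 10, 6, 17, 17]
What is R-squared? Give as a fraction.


Mean(y) = 62/5. SS_res = 18. SS_tot = 786/5. R^2 = 1 - 18/(786/5) = 116/131.

116/131


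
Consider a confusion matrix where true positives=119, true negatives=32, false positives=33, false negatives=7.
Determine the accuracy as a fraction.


Accuracy = (TP + TN) / (TP + TN + FP + FN) = (119 + 32) / 191 = 151/191.

151/191


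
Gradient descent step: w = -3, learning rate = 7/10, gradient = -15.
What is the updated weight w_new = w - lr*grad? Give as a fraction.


w_new = -3 - 7/10 * -15 = -3 - -21/2 = 15/2.

15/2


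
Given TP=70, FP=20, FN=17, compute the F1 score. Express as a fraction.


Precision = 70/90 = 7/9. Recall = 70/87 = 70/87. F1 = 2*P*R/(P+R) = 140/177.

140/177


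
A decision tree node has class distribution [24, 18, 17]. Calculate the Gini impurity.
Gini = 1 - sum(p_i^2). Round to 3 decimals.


Total = 59. Proportions: 24/59, 18/59, 17/59. sum(p_i^2) = 0.3416. Gini = 1 - 0.3416 = 0.6584, which rounds to 0.658.

0.658


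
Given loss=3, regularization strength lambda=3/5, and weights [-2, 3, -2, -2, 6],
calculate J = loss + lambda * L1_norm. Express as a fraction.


L1 norm = sum(|w|) = 15. J = 3 + 3/5 * 15 = 12.

12


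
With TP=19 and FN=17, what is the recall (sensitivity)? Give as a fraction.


Recall = TP / (TP + FN) = 19 / 36 = 19/36.

19/36


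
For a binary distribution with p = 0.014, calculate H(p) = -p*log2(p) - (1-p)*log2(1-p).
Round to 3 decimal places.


H = -0.014*log2(0.014) - 0.986*log2(0.986) = 0.106.

0.106


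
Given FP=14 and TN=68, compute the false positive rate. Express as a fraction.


FPR = FP / (FP + TN) = 14 / 82 = 7/41.

7/41


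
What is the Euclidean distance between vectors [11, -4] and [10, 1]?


d = sqrt(sum of squared differences). (11-10)^2=1, (-4-1)^2=25. Sum = 26.

sqrt(26)


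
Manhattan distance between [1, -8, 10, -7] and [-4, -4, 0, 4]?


d = sum of absolute differences: |1--4|=5 + |-8--4|=4 + |10-0|=10 + |-7-4|=11 = 30.

30


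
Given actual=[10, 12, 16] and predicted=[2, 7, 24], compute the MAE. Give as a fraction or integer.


MAE = (1/3) * (|10-2|=8 + |12-7|=5 + |16-24|=8). Sum = 21. MAE = 7.

7


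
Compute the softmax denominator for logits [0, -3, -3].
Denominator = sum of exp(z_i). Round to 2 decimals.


Denom = e^0=1.0000 + e^-3=0.0498 + e^-3=0.0498. Sum = 1.0996, which rounds to 1.10.

1.10


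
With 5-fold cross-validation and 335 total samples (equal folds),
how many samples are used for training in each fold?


Each validation fold has 335/5 = 67 samples. Training set = 335 - 67 = 268.

268


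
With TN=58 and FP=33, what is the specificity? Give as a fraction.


Specificity = TN / (TN + FP) = 58 / 91 = 58/91.

58/91


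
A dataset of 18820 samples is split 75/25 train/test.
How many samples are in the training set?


Test set = 18820 * 25% = 4705. Training set = 18820 - 4705 = 14115.

14115


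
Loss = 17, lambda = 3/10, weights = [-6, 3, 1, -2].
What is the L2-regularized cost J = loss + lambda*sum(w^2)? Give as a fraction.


L2 sq norm = sum(w^2) = 50. J = 17 + 3/10 * 50 = 32.

32


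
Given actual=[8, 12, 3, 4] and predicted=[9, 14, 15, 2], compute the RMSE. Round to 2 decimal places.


MSE = 38.2500. RMSE = sqrt(38.2500) = 6.18.

6.18


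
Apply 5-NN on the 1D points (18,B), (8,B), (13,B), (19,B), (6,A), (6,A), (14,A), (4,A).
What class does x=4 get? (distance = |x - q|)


Distances: |18-4|=14, |8-4|=4, |13-4|=9, |19-4|=15, |6-4|=2, |6-4|=2, |14-4|=10, |4-4|=0. 5 nearest: (4,A), (6,A), (6,A), (8,B), (13,B). Counts: {'A': 3, 'B': 2}. Majority class: A.

A


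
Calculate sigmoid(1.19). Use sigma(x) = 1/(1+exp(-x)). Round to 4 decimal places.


sigma(1.19) = 1/(1+e^(-1.19)) = 1/(1+0.304221) = 1/1.304221 = 0.7667.

0.7667


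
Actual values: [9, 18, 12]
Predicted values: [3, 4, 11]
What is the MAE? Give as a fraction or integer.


MAE = (1/3) * (|9-3|=6 + |18-4|=14 + |12-11|=1). Sum = 21. MAE = 7.

7


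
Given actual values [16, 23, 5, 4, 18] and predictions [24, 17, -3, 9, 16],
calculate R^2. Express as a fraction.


Mean(y) = 66/5. SS_res = 193. SS_tot = 1394/5. R^2 = 1 - 193/(1394/5) = 429/1394.

429/1394


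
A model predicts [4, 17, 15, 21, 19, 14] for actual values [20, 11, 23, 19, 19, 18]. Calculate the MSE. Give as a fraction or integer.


MSE = (1/6) * ((20-4)^2=256 + (11-17)^2=36 + (23-15)^2=64 + (19-21)^2=4 + (19-19)^2=0 + (18-14)^2=16). Sum = 376. MSE = 188/3.

188/3


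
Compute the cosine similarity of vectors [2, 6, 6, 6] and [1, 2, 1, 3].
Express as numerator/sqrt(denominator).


dot = 38. |a|^2 = 112, |b|^2 = 15. cos = 38/sqrt(1680).

38/sqrt(1680)


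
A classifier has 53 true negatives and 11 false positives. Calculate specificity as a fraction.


Specificity = TN / (TN + FP) = 53 / 64 = 53/64.

53/64


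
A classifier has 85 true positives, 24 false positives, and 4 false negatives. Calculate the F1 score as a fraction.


Precision = 85/109 = 85/109. Recall = 85/89 = 85/89. F1 = 2*P*R/(P+R) = 85/99.

85/99


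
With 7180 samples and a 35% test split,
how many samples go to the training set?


Test set = 7180 * 35% = 2513. Training set = 7180 - 2513 = 4667.

4667


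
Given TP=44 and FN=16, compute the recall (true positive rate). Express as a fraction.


Recall = TP / (TP + FN) = 44 / 60 = 11/15.

11/15


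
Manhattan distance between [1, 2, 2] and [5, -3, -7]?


d = sum of absolute differences: |1-5|=4 + |2--3|=5 + |2--7|=9 = 18.

18


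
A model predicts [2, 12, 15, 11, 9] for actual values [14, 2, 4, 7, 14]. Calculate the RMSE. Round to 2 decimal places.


MSE = 81.2000. RMSE = sqrt(81.2000) = 9.01.

9.01


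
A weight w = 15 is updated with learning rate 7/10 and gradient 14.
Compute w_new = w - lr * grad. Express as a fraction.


w_new = 15 - 7/10 * 14 = 15 - 49/5 = 26/5.

26/5


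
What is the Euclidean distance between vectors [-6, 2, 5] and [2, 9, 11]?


d = sqrt(sum of squared differences). (-6-2)^2=64, (2-9)^2=49, (5-11)^2=36. Sum = 149.

sqrt(149)


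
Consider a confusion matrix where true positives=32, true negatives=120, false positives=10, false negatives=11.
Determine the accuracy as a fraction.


Accuracy = (TP + TN) / (TP + TN + FP + FN) = (32 + 120) / 173 = 152/173.

152/173


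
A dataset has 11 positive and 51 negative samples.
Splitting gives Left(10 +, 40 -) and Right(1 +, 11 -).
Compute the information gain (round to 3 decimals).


H(parent) = 0.6744. H(left) = 0.7219, H(right) = 0.4138. Weighted = (50/62)*0.7219 + (12/62)*0.4138 = 0.6623. IG = 0.6744 - 0.6623 = 0.0121, which rounds to 0.012.

0.012


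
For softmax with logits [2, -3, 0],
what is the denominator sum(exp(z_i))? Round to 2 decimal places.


Denom = e^2=7.3891 + e^-3=0.0498 + e^0=1.0000. Sum = 8.4389, which rounds to 8.44.

8.44


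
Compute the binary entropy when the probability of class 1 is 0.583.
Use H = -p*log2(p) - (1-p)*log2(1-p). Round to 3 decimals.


H = -0.583*log2(0.583) - 0.417*log2(0.417) = 0.980.

0.980


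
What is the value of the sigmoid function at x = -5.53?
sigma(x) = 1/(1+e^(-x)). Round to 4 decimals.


sigma(-5.53) = 1/(1+e^(5.53)) = 1/(1+252.143911) = 1/253.143911 = 0.0040.

0.0040


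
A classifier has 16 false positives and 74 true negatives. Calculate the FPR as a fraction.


FPR = FP / (FP + TN) = 16 / 90 = 8/45.

8/45


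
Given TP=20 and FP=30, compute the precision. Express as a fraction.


Precision = TP / (TP + FP) = 20 / 50 = 2/5.

2/5


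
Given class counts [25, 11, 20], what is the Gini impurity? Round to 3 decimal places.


Total = 56. Proportions: 25/56, 11/56, 20/56. sum(p_i^2) = 0.3654. Gini = 1 - 0.3654 = 0.6346, which rounds to 0.635.

0.635


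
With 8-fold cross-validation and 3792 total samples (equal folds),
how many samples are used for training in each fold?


Each validation fold has 3792/8 = 474 samples. Training set = 3792 - 474 = 3318.

3318


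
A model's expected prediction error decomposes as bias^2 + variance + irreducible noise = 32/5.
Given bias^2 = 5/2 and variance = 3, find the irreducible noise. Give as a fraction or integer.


Total error = bias^2 + variance + irreducible noise. So irreducible noise = 32/5 - 5/2 - 3 = 9/10.

9/10


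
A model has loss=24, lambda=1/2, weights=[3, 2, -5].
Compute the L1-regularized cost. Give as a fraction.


L1 norm = sum(|w|) = 10. J = 24 + 1/2 * 10 = 29.

29


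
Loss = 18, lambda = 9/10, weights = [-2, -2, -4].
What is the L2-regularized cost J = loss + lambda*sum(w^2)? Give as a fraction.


L2 sq norm = sum(w^2) = 24. J = 18 + 9/10 * 24 = 198/5.

198/5


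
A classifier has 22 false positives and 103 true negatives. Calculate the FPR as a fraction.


FPR = FP / (FP + TN) = 22 / 125 = 22/125.

22/125


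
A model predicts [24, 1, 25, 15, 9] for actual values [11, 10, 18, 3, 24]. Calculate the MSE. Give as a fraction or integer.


MSE = (1/5) * ((11-24)^2=169 + (10-1)^2=81 + (18-25)^2=49 + (3-15)^2=144 + (24-9)^2=225). Sum = 668. MSE = 668/5.

668/5


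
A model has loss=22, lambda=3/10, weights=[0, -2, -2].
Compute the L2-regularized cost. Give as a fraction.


L2 sq norm = sum(w^2) = 8. J = 22 + 3/10 * 8 = 122/5.

122/5


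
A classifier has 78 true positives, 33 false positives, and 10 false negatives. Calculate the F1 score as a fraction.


Precision = 78/111 = 26/37. Recall = 78/88 = 39/44. F1 = 2*P*R/(P+R) = 156/199.

156/199


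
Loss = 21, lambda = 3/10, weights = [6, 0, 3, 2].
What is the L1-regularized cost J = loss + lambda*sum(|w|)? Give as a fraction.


L1 norm = sum(|w|) = 11. J = 21 + 3/10 * 11 = 243/10.

243/10


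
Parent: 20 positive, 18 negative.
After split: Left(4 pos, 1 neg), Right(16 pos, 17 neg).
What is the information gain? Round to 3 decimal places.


H(parent) = 0.9980. H(left) = 0.7219, H(right) = 0.9993. Weighted = (5/38)*0.7219 + (33/38)*0.9993 = 0.9628. IG = 0.9980 - 0.9628 = 0.0352, which rounds to 0.035.

0.035


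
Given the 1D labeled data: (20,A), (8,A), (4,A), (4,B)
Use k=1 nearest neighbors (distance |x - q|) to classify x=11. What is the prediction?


Distances: |20-11|=9, |8-11|=3, |4-11|=7, |4-11|=7. 1 nearest: (8,A). Counts: {'A': 1}. Majority class: A.

A


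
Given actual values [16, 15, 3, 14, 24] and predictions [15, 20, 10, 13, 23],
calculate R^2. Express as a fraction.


Mean(y) = 72/5. SS_res = 77. SS_tot = 1126/5. R^2 = 1 - 77/(1126/5) = 741/1126.

741/1126


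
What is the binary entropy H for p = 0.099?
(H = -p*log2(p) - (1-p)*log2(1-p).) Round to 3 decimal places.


H = -0.099*log2(0.099) - 0.901*log2(0.901) = 0.466.

0.466


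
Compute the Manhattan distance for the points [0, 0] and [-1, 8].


d = sum of absolute differences: |0--1|=1 + |0-8|=8 = 9.

9


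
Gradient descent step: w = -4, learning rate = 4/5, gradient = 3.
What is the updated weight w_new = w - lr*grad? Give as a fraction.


w_new = -4 - 4/5 * 3 = -4 - 12/5 = -32/5.

-32/5


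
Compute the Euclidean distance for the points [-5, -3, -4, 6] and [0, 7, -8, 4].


d = sqrt(sum of squared differences). (-5-0)^2=25, (-3-7)^2=100, (-4--8)^2=16, (6-4)^2=4. Sum = 145.

sqrt(145)


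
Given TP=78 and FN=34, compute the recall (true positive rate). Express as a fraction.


Recall = TP / (TP + FN) = 78 / 112 = 39/56.

39/56


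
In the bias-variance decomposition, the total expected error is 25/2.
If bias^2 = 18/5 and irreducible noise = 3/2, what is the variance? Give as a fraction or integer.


Total error = bias^2 + variance + irreducible noise. So variance = 25/2 - 18/5 - 3/2 = 37/5.

37/5


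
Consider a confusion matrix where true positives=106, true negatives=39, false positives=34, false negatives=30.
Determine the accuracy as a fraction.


Accuracy = (TP + TN) / (TP + TN + FP + FN) = (106 + 39) / 209 = 145/209.

145/209


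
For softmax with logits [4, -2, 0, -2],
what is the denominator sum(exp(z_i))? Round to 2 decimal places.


Denom = e^4=54.5982 + e^-2=0.1353 + e^0=1.0000 + e^-2=0.1353. Sum = 55.8688, which rounds to 55.87.

55.87


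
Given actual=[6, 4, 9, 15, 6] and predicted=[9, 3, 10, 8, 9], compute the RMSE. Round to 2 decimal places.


MSE = 13.8000. RMSE = sqrt(13.8000) = 3.71.

3.71


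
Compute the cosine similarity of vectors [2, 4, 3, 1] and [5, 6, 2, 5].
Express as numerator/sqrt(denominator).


dot = 45. |a|^2 = 30, |b|^2 = 90. cos = 45/sqrt(2700).

45/sqrt(2700)


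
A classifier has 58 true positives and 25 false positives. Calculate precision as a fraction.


Precision = TP / (TP + FP) = 58 / 83 = 58/83.

58/83


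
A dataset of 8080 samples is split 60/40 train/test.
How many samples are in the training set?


Test set = 8080 * 40% = 3232. Training set = 8080 - 3232 = 4848.

4848


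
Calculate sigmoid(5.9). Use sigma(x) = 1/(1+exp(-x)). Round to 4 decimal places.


sigma(5.9) = 1/(1+e^(-5.9)) = 1/(1+0.002739) = 1/1.002739 = 0.9973.

0.9973


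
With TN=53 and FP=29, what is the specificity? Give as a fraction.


Specificity = TN / (TN + FP) = 53 / 82 = 53/82.

53/82


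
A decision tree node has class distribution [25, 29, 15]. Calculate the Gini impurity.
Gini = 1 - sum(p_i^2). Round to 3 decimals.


Total = 69. Proportions: 25/69, 29/69, 15/69. sum(p_i^2) = 0.3552. Gini = 1 - 0.3552 = 0.6448, which rounds to 0.645.

0.645


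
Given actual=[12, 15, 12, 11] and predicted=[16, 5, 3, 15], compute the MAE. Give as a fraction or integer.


MAE = (1/4) * (|12-16|=4 + |15-5|=10 + |12-3|=9 + |11-15|=4). Sum = 27. MAE = 27/4.

27/4


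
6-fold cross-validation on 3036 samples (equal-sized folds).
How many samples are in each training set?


Each validation fold has 3036/6 = 506 samples. Training set = 3036 - 506 = 2530.

2530


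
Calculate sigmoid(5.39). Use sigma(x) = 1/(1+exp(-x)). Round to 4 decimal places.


sigma(5.39) = 1/(1+e^(-5.39)) = 1/(1+0.004562) = 1/1.004562 = 0.9955.

0.9955


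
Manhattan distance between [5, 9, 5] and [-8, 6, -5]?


d = sum of absolute differences: |5--8|=13 + |9-6|=3 + |5--5|=10 = 26.

26


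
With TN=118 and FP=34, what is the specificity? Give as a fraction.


Specificity = TN / (TN + FP) = 118 / 152 = 59/76.

59/76


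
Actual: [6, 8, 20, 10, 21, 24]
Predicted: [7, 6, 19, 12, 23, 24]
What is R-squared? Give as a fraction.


Mean(y) = 89/6. SS_res = 14. SS_tot = 1781/6. R^2 = 1 - 14/(1781/6) = 1697/1781.

1697/1781


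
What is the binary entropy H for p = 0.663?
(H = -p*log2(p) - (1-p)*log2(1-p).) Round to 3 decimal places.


H = -0.663*log2(0.663) - 0.337*log2(0.337) = 0.922.

0.922


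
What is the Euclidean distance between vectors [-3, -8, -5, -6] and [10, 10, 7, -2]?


d = sqrt(sum of squared differences). (-3-10)^2=169, (-8-10)^2=324, (-5-7)^2=144, (-6--2)^2=16. Sum = 653.

sqrt(653)


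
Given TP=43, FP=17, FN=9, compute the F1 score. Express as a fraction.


Precision = 43/60 = 43/60. Recall = 43/52 = 43/52. F1 = 2*P*R/(P+R) = 43/56.

43/56


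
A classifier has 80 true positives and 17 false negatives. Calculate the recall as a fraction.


Recall = TP / (TP + FN) = 80 / 97 = 80/97.

80/97


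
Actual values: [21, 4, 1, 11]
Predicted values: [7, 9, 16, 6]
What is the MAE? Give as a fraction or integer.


MAE = (1/4) * (|21-7|=14 + |4-9|=5 + |1-16|=15 + |11-6|=5). Sum = 39. MAE = 39/4.

39/4


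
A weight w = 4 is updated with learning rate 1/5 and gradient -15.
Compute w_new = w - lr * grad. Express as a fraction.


w_new = 4 - 1/5 * -15 = 4 - -3 = 7.

7


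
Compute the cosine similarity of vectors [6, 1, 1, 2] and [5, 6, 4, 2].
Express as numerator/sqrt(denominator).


dot = 44. |a|^2 = 42, |b|^2 = 81. cos = 44/sqrt(3402).

44/sqrt(3402)


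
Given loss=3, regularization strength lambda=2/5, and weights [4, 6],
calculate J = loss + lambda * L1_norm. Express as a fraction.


L1 norm = sum(|w|) = 10. J = 3 + 2/5 * 10 = 7.

7


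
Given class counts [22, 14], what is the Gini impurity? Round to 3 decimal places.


Total = 36. Proportions: 22/36, 14/36. sum(p_i^2) = 0.5247. Gini = 1 - 0.5247 = 0.4753, which rounds to 0.475.

0.475


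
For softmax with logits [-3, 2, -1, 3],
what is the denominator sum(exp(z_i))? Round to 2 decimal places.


Denom = e^-3=0.0498 + e^2=7.3891 + e^-1=0.3679 + e^3=20.0855. Sum = 27.8923, which rounds to 27.89.

27.89


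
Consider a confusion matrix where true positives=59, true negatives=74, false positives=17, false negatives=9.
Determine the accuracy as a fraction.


Accuracy = (TP + TN) / (TP + TN + FP + FN) = (59 + 74) / 159 = 133/159.

133/159


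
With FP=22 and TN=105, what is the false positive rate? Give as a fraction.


FPR = FP / (FP + TN) = 22 / 127 = 22/127.

22/127


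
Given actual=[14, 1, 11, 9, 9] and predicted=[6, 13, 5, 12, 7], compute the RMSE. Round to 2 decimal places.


MSE = 51.4000. RMSE = sqrt(51.4000) = 7.17.

7.17


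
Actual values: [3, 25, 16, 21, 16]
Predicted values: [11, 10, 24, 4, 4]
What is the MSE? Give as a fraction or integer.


MSE = (1/5) * ((3-11)^2=64 + (25-10)^2=225 + (16-24)^2=64 + (21-4)^2=289 + (16-4)^2=144). Sum = 786. MSE = 786/5.

786/5


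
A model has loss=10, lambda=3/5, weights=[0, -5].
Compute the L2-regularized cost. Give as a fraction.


L2 sq norm = sum(w^2) = 25. J = 10 + 3/5 * 25 = 25.

25


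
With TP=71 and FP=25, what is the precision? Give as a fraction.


Precision = TP / (TP + FP) = 71 / 96 = 71/96.

71/96


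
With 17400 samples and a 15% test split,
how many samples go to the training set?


Test set = 17400 * 15% = 2610. Training set = 17400 - 2610 = 14790.

14790


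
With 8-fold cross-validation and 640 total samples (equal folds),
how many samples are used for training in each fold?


Each validation fold has 640/8 = 80 samples. Training set = 640 - 80 = 560.

560


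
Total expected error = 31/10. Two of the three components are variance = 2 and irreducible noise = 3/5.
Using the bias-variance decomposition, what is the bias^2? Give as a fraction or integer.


Total error = bias^2 + variance + irreducible noise. So bias^2 = 31/10 - 2 - 3/5 = 1/2.

1/2


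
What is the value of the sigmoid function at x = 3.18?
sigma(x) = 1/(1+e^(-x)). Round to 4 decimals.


sigma(3.18) = 1/(1+e^(-3.18)) = 1/(1+0.041586) = 1/1.041586 = 0.9601.

0.9601


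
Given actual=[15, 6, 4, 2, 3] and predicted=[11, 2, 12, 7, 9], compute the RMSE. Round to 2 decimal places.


MSE = 31.4000. RMSE = sqrt(31.4000) = 5.60.

5.60


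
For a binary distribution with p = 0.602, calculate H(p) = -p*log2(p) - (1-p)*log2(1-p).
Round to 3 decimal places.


H = -0.602*log2(0.602) - 0.398*log2(0.398) = 0.970.

0.970


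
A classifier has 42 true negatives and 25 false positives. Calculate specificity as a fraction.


Specificity = TN / (TN + FP) = 42 / 67 = 42/67.

42/67


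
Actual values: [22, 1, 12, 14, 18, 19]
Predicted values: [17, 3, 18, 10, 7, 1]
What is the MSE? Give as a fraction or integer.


MSE = (1/6) * ((22-17)^2=25 + (1-3)^2=4 + (12-18)^2=36 + (14-10)^2=16 + (18-7)^2=121 + (19-1)^2=324). Sum = 526. MSE = 263/3.

263/3


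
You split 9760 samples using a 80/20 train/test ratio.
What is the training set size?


Test set = 9760 * 20% = 1952. Training set = 9760 - 1952 = 7808.

7808


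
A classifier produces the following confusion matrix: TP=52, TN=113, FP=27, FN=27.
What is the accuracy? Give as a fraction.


Accuracy = (TP + TN) / (TP + TN + FP + FN) = (52 + 113) / 219 = 55/73.

55/73


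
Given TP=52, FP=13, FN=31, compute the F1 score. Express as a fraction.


Precision = 52/65 = 4/5. Recall = 52/83 = 52/83. F1 = 2*P*R/(P+R) = 26/37.

26/37


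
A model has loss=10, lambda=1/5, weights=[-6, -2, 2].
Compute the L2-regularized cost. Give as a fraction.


L2 sq norm = sum(w^2) = 44. J = 10 + 1/5 * 44 = 94/5.

94/5


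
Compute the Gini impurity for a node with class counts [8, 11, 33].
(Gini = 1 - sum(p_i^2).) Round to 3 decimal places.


Total = 52. Proportions: 8/52, 11/52, 33/52. sum(p_i^2) = 0.4712. Gini = 1 - 0.4712 = 0.5288, which rounds to 0.529.

0.529


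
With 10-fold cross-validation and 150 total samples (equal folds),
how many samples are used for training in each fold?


Each validation fold has 150/10 = 15 samples. Training set = 150 - 15 = 135.

135


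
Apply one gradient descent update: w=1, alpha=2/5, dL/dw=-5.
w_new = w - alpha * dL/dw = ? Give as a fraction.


w_new = 1 - 2/5 * -5 = 1 - -2 = 3.

3


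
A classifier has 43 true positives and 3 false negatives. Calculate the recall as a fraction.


Recall = TP / (TP + FN) = 43 / 46 = 43/46.

43/46


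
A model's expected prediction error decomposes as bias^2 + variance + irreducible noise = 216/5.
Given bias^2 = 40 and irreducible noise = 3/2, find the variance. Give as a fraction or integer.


Total error = bias^2 + variance + irreducible noise. So variance = 216/5 - 40 - 3/2 = 17/10.

17/10


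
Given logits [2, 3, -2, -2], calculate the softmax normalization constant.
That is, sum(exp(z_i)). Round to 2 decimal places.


Denom = e^2=7.3891 + e^3=20.0855 + e^-2=0.1353 + e^-2=0.1353. Sum = 27.7452, which rounds to 27.75.

27.75


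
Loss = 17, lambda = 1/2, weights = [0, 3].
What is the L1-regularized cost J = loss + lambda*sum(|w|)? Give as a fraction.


L1 norm = sum(|w|) = 3. J = 17 + 1/2 * 3 = 37/2.

37/2


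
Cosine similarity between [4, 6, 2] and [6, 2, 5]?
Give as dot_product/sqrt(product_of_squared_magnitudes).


dot = 46. |a|^2 = 56, |b|^2 = 65. cos = 46/sqrt(3640).

46/sqrt(3640)


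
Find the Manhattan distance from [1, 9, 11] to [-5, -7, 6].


d = sum of absolute differences: |1--5|=6 + |9--7|=16 + |11-6|=5 = 27.

27


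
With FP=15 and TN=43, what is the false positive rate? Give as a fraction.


FPR = FP / (FP + TN) = 15 / 58 = 15/58.

15/58


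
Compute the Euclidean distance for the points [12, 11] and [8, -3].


d = sqrt(sum of squared differences). (12-8)^2=16, (11--3)^2=196. Sum = 212.

sqrt(212)


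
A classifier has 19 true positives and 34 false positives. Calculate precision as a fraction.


Precision = TP / (TP + FP) = 19 / 53 = 19/53.

19/53


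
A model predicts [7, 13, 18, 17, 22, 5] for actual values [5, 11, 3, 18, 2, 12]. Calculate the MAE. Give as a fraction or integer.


MAE = (1/6) * (|5-7|=2 + |11-13|=2 + |3-18|=15 + |18-17|=1 + |2-22|=20 + |12-5|=7). Sum = 47. MAE = 47/6.

47/6


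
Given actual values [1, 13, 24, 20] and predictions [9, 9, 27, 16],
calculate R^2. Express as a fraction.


Mean(y) = 29/2. SS_res = 105. SS_tot = 305. R^2 = 1 - 105/(305) = 40/61.

40/61


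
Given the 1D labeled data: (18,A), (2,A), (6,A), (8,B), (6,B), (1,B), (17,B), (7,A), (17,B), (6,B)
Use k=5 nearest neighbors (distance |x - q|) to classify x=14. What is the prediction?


Distances: |18-14|=4, |2-14|=12, |6-14|=8, |8-14|=6, |6-14|=8, |1-14|=13, |17-14|=3, |7-14|=7, |17-14|=3, |6-14|=8. 5 nearest: (17,B), (17,B), (18,A), (8,B), (7,A). Counts: {'B': 3, 'A': 2}. Majority class: B.

B


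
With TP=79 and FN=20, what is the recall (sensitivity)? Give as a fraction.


Recall = TP / (TP + FN) = 79 / 99 = 79/99.

79/99


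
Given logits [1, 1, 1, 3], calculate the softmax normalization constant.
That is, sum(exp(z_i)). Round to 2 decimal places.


Denom = e^1=2.7183 + e^1=2.7183 + e^1=2.7183 + e^3=20.0855. Sum = 28.2404, which rounds to 28.24.

28.24


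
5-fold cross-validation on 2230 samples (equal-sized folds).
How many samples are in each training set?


Each validation fold has 2230/5 = 446 samples. Training set = 2230 - 446 = 1784.

1784


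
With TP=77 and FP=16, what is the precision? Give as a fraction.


Precision = TP / (TP + FP) = 77 / 93 = 77/93.

77/93


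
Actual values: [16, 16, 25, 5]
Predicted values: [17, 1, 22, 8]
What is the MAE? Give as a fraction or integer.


MAE = (1/4) * (|16-17|=1 + |16-1|=15 + |25-22|=3 + |5-8|=3). Sum = 22. MAE = 11/2.

11/2


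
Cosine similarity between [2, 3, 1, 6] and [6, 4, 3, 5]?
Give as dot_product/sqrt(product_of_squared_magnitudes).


dot = 57. |a|^2 = 50, |b|^2 = 86. cos = 57/sqrt(4300).

57/sqrt(4300)


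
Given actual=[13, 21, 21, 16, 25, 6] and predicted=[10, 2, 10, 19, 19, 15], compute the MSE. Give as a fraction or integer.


MSE = (1/6) * ((13-10)^2=9 + (21-2)^2=361 + (21-10)^2=121 + (16-19)^2=9 + (25-19)^2=36 + (6-15)^2=81). Sum = 617. MSE = 617/6.

617/6


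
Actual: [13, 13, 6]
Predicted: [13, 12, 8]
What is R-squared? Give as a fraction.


Mean(y) = 32/3. SS_res = 5. SS_tot = 98/3. R^2 = 1 - 5/(98/3) = 83/98.

83/98


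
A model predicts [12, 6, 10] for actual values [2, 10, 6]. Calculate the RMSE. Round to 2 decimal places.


MSE = 44.0000. RMSE = sqrt(44.0000) = 6.63.

6.63


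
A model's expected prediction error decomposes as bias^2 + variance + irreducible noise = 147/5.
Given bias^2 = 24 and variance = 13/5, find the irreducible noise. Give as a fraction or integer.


Total error = bias^2 + variance + irreducible noise. So irreducible noise = 147/5 - 24 - 13/5 = 14/5.

14/5


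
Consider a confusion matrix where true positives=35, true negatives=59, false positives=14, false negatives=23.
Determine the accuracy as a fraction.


Accuracy = (TP + TN) / (TP + TN + FP + FN) = (35 + 59) / 131 = 94/131.

94/131


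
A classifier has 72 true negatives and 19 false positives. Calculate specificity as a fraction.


Specificity = TN / (TN + FP) = 72 / 91 = 72/91.

72/91


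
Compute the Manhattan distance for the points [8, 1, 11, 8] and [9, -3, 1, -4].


d = sum of absolute differences: |8-9|=1 + |1--3|=4 + |11-1|=10 + |8--4|=12 = 27.

27
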